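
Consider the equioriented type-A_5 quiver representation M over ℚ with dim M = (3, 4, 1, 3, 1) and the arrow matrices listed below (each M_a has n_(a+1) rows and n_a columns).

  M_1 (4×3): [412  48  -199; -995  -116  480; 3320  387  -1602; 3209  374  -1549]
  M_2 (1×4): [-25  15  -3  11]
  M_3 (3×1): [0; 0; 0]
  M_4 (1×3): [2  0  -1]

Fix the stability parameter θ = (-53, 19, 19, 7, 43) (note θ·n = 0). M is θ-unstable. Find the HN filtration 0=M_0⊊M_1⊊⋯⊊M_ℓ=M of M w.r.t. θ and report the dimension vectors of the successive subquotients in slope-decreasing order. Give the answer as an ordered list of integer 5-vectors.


Interval decomposition of M: I[1,2]^2, I[1,3], I[2,2], I[4,4]^2, I[4,5].
HN type (ℓ=4): μ^(1)=43; μ^(2)=19; μ^(3)=7; μ^(4)=-53

((0, 0, 0, 0, 1); (0, 4, 1, 0, 0); (0, 0, 0, 3, 0); (3, 0, 0, 0, 0))


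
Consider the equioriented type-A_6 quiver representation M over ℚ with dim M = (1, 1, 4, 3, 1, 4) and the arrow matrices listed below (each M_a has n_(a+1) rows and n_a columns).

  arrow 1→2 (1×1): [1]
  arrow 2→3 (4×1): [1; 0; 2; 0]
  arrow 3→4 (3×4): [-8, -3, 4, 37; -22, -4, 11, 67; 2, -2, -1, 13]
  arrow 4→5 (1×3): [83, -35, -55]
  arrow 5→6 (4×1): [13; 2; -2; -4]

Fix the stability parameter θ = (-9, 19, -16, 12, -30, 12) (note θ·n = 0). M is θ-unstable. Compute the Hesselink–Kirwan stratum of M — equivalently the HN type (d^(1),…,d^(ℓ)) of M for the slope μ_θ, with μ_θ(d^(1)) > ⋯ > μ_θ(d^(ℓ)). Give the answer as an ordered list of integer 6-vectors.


Interval decomposition of M: I[1,3], I[3,4]^2, I[3,6], I[6,6]^3.
HN type (ℓ=4): μ^(1)=12; μ^(2)=3/2; μ^(3)=-9; μ^(4)=-16

((0, 0, 0, 2, 0, 4); (0, 1, 1, 0, 0, 0); (1, 0, 0, 1, 1, 0); (0, 0, 3, 0, 0, 0))


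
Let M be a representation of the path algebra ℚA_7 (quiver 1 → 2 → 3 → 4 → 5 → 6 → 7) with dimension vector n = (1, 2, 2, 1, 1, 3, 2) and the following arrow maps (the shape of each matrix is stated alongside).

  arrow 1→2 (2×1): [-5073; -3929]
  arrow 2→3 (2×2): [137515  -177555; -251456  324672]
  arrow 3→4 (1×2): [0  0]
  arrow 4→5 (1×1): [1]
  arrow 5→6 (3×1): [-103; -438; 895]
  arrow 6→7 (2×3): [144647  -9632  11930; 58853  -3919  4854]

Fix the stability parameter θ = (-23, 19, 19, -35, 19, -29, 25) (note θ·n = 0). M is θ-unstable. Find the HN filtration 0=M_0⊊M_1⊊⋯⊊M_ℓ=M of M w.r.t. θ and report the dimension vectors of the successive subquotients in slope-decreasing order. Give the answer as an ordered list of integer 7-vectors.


Barcode: M ≅ I[1,2], I[2,3], I[3,3], I[4,7], I[6,6], I[6,7]. HN layers by μ_θ (6 steps, strictly decreasing):
  μ^(1)=25; μ^(2)=19; μ^(3)=-5; μ^(4)=-23; μ^(5)=-29; μ^(6)=-35

((0, 0, 0, 0, 0, 0, 2); (0, 2, 2, 0, 0, 0, 0); (0, 0, 0, 0, 1, 1, 0); (1, 0, 0, 0, 0, 0, 0); (0, 0, 0, 0, 0, 2, 0); (0, 0, 0, 1, 0, 0, 0))


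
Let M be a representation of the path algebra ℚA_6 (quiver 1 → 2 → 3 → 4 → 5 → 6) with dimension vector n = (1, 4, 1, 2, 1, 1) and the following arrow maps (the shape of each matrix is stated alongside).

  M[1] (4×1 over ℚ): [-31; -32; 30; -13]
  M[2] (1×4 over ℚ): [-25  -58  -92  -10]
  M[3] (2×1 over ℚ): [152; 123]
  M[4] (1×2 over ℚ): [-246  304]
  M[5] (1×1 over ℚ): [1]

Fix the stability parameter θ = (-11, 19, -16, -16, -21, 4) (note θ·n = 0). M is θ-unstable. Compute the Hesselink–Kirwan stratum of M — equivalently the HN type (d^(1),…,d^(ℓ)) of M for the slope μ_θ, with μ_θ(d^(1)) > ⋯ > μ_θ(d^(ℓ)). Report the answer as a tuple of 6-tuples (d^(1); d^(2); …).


Barcode: M ≅ I[1,4], I[2,2]^3, I[4,6]. HN layers by μ_θ (5 steps, strictly decreasing):
  μ^(1)=19; μ^(2)=4; μ^(3)=-13/3; μ^(4)=-11; μ^(5)=-37/2

((0, 3, 0, 0, 0, 0); (0, 0, 0, 0, 0, 1); (0, 1, 1, 1, 0, 0); (1, 0, 0, 0, 0, 0); (0, 0, 0, 1, 1, 0))


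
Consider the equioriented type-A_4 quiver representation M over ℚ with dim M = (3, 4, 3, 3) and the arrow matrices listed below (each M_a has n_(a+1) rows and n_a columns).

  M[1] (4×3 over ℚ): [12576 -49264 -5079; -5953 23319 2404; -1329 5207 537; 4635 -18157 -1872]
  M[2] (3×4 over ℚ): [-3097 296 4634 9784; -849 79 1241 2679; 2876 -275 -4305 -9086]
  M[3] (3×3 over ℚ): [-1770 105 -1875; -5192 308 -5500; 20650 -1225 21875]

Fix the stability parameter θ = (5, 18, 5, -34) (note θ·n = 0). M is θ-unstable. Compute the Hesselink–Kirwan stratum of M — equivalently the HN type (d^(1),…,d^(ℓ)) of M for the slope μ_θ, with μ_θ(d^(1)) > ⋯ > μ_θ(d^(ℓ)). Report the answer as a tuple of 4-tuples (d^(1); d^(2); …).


Barcode: M ≅ I[1,1], I[1,3], I[1,4], I[2,2], I[2,3], I[4,4]^2. HN layers by μ_θ (5 steps, strictly decreasing):
  μ^(1)=18; μ^(2)=23/2; μ^(3)=5; μ^(4)=-3/2; μ^(5)=-34

((0, 1, 0, 0); (0, 2, 2, 0); (2, 0, 0, 0); (1, 1, 1, 1); (0, 0, 0, 2))


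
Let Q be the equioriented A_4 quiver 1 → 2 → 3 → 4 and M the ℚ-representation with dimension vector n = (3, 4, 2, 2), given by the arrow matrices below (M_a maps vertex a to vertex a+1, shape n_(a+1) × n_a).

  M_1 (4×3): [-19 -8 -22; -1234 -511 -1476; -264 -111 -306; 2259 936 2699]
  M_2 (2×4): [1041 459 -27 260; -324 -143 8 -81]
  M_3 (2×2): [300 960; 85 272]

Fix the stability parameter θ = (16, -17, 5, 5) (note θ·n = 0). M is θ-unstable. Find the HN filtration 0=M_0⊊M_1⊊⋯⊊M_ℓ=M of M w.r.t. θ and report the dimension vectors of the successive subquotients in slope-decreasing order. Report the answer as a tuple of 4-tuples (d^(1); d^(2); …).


Via rank(M_{q-1}∘⋯∘M_p): M ≅ I[1,2], I[1,3], I[1,4], I[2,2], I[4,4].
μ_θ-semistable layers: μ^(1)=5; μ^(2)=-1/2; μ^(3)=-17

((0, 0, 2, 2); (3, 3, 0, 0); (0, 1, 0, 0))


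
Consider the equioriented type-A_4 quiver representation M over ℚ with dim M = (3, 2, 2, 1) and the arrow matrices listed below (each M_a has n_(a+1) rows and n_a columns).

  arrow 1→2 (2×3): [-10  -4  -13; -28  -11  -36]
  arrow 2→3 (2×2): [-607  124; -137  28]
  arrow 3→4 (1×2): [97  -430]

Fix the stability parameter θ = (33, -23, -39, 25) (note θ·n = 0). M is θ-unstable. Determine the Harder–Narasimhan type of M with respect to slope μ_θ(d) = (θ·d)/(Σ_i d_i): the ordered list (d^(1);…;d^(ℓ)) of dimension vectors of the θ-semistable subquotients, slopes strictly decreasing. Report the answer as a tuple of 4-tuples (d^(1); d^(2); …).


Via rank(M_{q-1}∘⋯∘M_p): M ≅ I[1,1], I[1,3], I[1,4].
μ_θ-semistable layers: μ^(1)=33; μ^(2)=25; μ^(3)=-29/3

((1, 0, 0, 0); (0, 0, 0, 1); (2, 2, 2, 0))


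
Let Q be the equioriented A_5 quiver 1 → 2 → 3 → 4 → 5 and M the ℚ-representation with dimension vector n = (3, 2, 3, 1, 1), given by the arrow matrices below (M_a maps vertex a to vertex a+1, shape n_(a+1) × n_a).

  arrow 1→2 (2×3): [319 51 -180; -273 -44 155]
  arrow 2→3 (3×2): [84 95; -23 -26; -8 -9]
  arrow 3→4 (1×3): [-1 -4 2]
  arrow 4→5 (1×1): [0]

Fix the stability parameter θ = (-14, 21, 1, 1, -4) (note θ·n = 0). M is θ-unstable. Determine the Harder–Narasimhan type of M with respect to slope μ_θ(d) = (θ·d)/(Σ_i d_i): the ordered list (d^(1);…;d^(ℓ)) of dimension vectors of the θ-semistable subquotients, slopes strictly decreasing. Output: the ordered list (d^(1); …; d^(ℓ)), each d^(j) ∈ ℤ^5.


Barcode: M ≅ I[1,1], I[1,3], I[1,4], I[3,3], I[5,5]. HN layers by μ_θ (5 steps, strictly decreasing):
  μ^(1)=11; μ^(2)=23/3; μ^(3)=1; μ^(4)=-4; μ^(5)=-14

((0, 1, 1, 0, 0); (0, 1, 1, 1, 0); (0, 0, 1, 0, 0); (0, 0, 0, 0, 1); (3, 0, 0, 0, 0))


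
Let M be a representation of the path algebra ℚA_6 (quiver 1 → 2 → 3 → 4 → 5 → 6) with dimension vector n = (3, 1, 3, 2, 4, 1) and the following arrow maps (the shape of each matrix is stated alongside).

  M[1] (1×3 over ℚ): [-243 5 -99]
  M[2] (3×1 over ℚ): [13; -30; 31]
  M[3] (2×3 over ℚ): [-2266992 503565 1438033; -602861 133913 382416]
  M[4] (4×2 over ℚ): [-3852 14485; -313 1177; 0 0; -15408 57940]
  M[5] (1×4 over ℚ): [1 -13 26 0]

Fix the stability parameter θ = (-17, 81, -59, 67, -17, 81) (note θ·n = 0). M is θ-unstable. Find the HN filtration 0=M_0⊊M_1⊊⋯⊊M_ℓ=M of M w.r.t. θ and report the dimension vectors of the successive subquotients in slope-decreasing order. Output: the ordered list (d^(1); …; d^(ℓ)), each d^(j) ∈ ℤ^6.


Via rank(M_{q-1}∘⋯∘M_p): M ≅ I[1,1]^2, I[1,6], I[3,3], I[3,5], I[5,5]^2.
μ_θ-semistable layers: μ^(1)=81; μ^(2)=25; μ^(3)=11; μ^(4)=-17; μ^(5)=-59

((0, 0, 0, 0, 0, 1); (0, 0, 0, 2, 2, 0); (0, 1, 1, 0, 0, 0); (3, 0, 0, 0, 2, 0); (0, 0, 2, 0, 0, 0))


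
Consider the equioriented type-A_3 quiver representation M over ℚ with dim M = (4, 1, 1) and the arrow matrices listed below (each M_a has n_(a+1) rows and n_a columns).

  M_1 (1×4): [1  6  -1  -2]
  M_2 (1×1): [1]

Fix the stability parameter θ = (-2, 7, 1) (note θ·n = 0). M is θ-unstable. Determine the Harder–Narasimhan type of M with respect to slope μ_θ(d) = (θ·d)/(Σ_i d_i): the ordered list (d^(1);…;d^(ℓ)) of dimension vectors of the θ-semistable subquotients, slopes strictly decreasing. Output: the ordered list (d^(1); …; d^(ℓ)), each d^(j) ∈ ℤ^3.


Interval decomposition of M: I[1,1]^3, I[1,3].
HN type (ℓ=2): μ^(1)=4; μ^(2)=-2

((0, 1, 1); (4, 0, 0))


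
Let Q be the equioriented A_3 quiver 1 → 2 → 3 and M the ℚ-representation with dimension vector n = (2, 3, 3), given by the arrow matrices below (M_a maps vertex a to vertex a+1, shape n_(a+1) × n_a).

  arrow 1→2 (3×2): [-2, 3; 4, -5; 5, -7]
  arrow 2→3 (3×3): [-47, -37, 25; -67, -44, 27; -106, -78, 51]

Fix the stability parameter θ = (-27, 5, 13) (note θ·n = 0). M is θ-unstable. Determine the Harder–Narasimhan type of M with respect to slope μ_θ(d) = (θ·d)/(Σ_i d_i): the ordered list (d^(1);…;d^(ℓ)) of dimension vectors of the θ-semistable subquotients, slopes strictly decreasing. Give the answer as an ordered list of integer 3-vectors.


Interval decomposition of M: I[1,3]^2, I[2,3].
HN type (ℓ=3): μ^(1)=13; μ^(2)=5; μ^(3)=-27

((0, 0, 3); (0, 3, 0); (2, 0, 0))


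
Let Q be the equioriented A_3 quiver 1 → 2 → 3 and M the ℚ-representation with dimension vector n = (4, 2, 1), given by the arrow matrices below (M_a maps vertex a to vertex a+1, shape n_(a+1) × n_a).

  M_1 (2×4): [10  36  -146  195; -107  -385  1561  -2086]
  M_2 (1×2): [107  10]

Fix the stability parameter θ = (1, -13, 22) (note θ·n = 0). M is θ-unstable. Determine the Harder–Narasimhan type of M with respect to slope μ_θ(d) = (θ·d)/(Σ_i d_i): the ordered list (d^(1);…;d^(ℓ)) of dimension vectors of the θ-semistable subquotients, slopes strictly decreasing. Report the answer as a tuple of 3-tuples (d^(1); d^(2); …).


Barcode: M ≅ I[1,1]^2, I[1,2], I[1,3]. HN layers by μ_θ (3 steps, strictly decreasing):
  μ^(1)=22; μ^(2)=1; μ^(3)=-6

((0, 0, 1); (2, 0, 0); (2, 2, 0))


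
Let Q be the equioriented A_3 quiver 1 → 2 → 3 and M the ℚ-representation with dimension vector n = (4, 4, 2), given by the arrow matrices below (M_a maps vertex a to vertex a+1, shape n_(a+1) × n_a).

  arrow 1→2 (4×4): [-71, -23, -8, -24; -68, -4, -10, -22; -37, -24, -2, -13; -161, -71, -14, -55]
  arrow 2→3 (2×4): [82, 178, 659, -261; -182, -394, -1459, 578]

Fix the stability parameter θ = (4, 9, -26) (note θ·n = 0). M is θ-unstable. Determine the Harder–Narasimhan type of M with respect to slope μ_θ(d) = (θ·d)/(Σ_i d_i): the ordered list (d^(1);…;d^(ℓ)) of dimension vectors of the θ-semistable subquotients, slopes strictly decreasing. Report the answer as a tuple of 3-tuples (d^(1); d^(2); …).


Interval decomposition of M: I[1,2]^2, I[1,3]^2.
HN type (ℓ=3): μ^(1)=9; μ^(2)=4; μ^(3)=-13/3

((0, 2, 0); (2, 0, 0); (2, 2, 2))


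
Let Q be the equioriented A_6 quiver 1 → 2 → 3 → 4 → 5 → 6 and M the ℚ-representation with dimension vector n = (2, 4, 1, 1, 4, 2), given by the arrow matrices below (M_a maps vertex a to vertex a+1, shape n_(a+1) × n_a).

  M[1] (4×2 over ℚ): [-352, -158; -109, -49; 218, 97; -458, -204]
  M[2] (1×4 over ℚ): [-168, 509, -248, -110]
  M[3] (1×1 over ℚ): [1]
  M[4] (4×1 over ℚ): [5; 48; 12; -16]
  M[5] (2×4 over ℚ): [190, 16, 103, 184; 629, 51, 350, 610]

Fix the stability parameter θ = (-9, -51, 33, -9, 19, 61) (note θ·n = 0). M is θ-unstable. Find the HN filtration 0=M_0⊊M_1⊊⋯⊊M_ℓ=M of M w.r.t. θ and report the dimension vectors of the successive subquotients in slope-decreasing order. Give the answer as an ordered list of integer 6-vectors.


Barcode: M ≅ I[1,2], I[1,6], I[2,2]^2, I[5,5]^2, I[5,6]. HN layers by μ_θ (5 steps, strictly decreasing):
  μ^(1)=61; μ^(2)=19; μ^(3)=12; μ^(4)=-30; μ^(5)=-51

((0, 0, 0, 0, 0, 2); (0, 0, 0, 0, 4, 0); (0, 0, 1, 1, 0, 0); (2, 2, 0, 0, 0, 0); (0, 2, 0, 0, 0, 0))


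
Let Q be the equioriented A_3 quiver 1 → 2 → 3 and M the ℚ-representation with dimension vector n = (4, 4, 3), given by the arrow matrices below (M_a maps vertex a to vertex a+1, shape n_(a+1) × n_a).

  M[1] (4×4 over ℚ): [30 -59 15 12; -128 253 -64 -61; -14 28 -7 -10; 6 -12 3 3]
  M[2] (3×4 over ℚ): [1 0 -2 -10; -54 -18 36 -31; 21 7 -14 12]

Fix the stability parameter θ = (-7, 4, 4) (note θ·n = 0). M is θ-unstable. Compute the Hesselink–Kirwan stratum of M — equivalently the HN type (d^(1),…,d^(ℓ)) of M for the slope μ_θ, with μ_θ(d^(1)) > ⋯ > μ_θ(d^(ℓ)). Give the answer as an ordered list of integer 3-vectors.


Barcode: M ≅ I[1,1], I[1,2], I[1,3]^2, I[2,3]. HN layers by μ_θ (2 steps, strictly decreasing):
  μ^(1)=4; μ^(2)=-7

((0, 4, 3); (4, 0, 0))


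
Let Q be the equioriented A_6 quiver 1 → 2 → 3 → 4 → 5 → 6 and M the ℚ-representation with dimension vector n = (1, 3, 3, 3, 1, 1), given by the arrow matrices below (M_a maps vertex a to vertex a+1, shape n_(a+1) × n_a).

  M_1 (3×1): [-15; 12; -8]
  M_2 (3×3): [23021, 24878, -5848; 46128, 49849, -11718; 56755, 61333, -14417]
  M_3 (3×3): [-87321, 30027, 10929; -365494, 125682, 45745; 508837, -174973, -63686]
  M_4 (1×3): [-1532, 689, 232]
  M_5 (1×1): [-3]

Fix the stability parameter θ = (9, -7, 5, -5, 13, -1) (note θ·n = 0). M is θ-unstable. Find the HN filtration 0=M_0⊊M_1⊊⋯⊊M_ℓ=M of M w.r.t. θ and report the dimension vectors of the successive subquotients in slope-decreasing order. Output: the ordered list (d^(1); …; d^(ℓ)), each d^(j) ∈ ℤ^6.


Barcode: M ≅ I[1,6], I[2,4]^2. HN layers by μ_θ (4 steps, strictly decreasing):
  μ^(1)=6; μ^(2)=1/2; μ^(3)=0; μ^(4)=-7

((0, 0, 0, 0, 1, 1); (1, 1, 1, 1, 0, 0); (0, 0, 2, 2, 0, 0); (0, 2, 0, 0, 0, 0))


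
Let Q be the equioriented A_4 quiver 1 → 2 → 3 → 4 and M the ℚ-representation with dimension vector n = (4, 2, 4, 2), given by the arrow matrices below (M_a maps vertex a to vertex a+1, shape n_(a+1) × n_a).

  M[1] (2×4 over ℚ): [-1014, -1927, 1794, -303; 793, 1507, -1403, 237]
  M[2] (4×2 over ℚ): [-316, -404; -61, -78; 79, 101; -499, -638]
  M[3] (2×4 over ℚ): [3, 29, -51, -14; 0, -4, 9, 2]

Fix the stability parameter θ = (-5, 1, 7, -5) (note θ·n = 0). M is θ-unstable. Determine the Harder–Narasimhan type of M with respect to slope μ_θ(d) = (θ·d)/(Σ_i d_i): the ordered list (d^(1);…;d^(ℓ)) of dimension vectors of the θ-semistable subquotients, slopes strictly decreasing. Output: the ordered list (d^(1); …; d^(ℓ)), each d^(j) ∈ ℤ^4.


Interval decomposition of M: I[1,1]^2, I[1,4]^2, I[3,3]^2.
HN type (ℓ=3): μ^(1)=7; μ^(2)=1; μ^(3)=-5

((0, 0, 2, 0); (0, 2, 2, 2); (4, 0, 0, 0))


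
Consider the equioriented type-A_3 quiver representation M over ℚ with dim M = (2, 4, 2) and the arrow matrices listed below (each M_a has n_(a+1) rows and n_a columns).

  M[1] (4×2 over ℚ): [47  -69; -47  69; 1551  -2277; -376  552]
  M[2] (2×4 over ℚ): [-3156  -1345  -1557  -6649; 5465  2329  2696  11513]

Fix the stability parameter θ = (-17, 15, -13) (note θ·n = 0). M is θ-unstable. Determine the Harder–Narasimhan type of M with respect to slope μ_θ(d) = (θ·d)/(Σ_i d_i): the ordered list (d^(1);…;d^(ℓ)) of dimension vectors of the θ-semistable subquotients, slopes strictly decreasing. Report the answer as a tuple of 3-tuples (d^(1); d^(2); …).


Interval decomposition of M: I[1,1], I[1,2], I[2,2], I[2,3]^2.
HN type (ℓ=3): μ^(1)=15; μ^(2)=1; μ^(3)=-17

((0, 2, 0); (0, 2, 2); (2, 0, 0))


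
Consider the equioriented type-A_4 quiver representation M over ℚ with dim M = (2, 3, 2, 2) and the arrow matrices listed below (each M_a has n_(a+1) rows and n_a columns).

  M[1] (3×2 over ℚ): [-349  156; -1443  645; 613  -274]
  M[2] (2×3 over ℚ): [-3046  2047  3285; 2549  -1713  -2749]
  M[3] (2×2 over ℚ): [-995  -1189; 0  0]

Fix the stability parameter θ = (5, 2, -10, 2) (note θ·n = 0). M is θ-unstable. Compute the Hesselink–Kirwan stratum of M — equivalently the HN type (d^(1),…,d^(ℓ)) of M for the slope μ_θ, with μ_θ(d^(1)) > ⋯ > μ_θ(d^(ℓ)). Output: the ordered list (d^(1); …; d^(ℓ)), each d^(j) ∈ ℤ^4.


Barcode: M ≅ I[1,3], I[1,4], I[2,2], I[4,4]. HN layers by μ_θ (2 steps, strictly decreasing):
  μ^(1)=2; μ^(2)=-1

((0, 1, 0, 2); (2, 2, 2, 0))


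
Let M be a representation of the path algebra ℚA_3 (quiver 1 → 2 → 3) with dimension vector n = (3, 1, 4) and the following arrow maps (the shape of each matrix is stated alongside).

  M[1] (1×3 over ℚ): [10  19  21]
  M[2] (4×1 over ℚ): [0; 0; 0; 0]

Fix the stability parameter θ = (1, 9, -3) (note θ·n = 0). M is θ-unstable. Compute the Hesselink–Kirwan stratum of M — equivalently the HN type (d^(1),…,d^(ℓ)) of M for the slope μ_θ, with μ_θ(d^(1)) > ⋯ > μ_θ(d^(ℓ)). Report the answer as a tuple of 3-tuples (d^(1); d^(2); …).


Via rank(M_{q-1}∘⋯∘M_p): M ≅ I[1,1]^2, I[1,2], I[3,3]^4.
μ_θ-semistable layers: μ^(1)=9; μ^(2)=1; μ^(3)=-3

((0, 1, 0); (3, 0, 0); (0, 0, 4))


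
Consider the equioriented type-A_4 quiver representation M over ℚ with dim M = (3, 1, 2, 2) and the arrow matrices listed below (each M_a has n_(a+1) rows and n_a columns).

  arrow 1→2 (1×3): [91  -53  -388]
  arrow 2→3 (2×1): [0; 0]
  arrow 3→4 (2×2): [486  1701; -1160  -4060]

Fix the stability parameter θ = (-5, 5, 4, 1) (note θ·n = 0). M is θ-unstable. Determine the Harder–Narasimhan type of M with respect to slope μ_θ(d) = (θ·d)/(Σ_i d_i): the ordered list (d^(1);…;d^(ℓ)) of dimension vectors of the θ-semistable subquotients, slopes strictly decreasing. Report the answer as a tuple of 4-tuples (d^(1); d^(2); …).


Barcode: M ≅ I[1,1]^2, I[1,2], I[3,3], I[3,4], I[4,4]. HN layers by μ_θ (5 steps, strictly decreasing):
  μ^(1)=5; μ^(2)=4; μ^(3)=5/2; μ^(4)=1; μ^(5)=-5

((0, 1, 0, 0); (0, 0, 1, 0); (0, 0, 1, 1); (0, 0, 0, 1); (3, 0, 0, 0))


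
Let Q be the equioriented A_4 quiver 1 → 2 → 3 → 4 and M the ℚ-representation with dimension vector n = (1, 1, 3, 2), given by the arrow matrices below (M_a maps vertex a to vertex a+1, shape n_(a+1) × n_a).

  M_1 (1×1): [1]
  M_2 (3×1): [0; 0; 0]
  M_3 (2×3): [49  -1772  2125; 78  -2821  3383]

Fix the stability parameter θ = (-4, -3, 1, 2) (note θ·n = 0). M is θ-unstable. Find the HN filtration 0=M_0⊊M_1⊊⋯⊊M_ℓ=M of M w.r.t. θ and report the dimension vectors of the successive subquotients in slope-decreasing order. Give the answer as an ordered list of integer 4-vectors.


Via rank(M_{q-1}∘⋯∘M_p): M ≅ I[1,2], I[3,3], I[3,4]^2.
μ_θ-semistable layers: μ^(1)=2; μ^(2)=1; μ^(3)=-3; μ^(4)=-4

((0, 0, 0, 2); (0, 0, 3, 0); (0, 1, 0, 0); (1, 0, 0, 0))


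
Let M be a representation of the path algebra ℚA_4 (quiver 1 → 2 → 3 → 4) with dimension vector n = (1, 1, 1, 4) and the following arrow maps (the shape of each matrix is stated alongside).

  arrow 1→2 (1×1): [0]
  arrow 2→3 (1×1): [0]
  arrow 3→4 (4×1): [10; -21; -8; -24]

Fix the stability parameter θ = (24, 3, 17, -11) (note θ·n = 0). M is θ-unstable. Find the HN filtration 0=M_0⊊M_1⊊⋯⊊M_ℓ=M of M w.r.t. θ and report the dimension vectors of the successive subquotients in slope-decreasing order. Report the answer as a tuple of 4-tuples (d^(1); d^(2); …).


Via rank(M_{q-1}∘⋯∘M_p): M ≅ I[1,1], I[2,2], I[3,4], I[4,4]^3.
μ_θ-semistable layers: μ^(1)=24; μ^(2)=3; μ^(3)=-11

((1, 0, 0, 0); (0, 1, 1, 1); (0, 0, 0, 3))


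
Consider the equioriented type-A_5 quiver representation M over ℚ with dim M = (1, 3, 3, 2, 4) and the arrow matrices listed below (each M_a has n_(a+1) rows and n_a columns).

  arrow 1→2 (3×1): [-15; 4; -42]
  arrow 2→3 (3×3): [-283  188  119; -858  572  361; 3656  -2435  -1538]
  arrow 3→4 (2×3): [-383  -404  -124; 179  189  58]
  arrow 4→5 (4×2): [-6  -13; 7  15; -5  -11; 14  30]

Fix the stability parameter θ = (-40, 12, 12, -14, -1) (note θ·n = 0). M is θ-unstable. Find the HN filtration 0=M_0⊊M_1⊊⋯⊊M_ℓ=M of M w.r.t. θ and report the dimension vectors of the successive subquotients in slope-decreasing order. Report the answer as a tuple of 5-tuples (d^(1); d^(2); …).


Barcode: M ≅ I[1,5], I[2,3], I[2,5], I[5,5]^2. HN layers by μ_θ (4 steps, strictly decreasing):
  μ^(1)=12; μ^(2)=9/4; μ^(3)=-1; μ^(4)=-40

((0, 1, 1, 0, 0); (0, 2, 2, 2, 2); (0, 0, 0, 0, 2); (1, 0, 0, 0, 0))


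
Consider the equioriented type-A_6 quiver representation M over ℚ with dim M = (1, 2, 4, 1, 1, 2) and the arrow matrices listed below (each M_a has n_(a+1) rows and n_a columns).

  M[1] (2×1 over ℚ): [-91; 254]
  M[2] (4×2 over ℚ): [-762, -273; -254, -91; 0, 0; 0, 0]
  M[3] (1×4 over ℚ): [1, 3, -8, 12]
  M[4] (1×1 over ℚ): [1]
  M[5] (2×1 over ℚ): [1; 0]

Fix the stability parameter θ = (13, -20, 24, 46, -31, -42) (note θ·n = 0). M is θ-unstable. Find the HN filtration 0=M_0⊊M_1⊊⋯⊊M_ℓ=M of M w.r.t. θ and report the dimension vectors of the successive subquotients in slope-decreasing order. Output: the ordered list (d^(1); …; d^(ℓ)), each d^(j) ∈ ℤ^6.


Interval decomposition of M: I[1,2], I[2,6], I[3,3]^3, I[6,6].
HN type (ℓ=5): μ^(1)=24; μ^(2)=-3/4; μ^(3)=-7/2; μ^(4)=-20; μ^(5)=-42

((0, 0, 3, 0, 0, 0); (0, 0, 1, 1, 1, 1); (1, 1, 0, 0, 0, 0); (0, 1, 0, 0, 0, 0); (0, 0, 0, 0, 0, 1))


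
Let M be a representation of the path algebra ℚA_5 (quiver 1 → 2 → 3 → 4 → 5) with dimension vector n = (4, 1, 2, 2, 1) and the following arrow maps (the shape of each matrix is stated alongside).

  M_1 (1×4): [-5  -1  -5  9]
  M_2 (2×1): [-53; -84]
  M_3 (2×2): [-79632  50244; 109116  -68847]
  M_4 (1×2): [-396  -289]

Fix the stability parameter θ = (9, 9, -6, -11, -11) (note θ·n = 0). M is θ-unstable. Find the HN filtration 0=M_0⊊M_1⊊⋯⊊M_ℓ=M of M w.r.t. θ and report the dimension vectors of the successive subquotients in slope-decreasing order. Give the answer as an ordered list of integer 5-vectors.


Barcode: M ≅ I[1,1]^3, I[1,3], I[3,5], I[4,4]. HN layers by μ_θ (4 steps, strictly decreasing):
  μ^(1)=9; μ^(2)=4; μ^(3)=-28/3; μ^(4)=-11

((3, 0, 0, 0, 0); (1, 1, 1, 0, 0); (0, 0, 1, 1, 1); (0, 0, 0, 1, 0))


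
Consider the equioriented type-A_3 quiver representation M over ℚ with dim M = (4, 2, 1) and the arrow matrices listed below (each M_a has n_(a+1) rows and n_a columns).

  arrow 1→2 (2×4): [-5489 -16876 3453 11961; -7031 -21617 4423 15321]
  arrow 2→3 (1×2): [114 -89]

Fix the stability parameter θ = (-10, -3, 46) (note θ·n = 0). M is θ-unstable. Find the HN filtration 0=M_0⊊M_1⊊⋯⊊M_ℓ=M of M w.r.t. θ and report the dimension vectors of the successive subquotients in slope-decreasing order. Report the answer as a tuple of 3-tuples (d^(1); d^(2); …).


Barcode: M ≅ I[1,1]^2, I[1,2], I[1,3]. HN layers by μ_θ (3 steps, strictly decreasing):
  μ^(1)=46; μ^(2)=-3; μ^(3)=-10

((0, 0, 1); (0, 2, 0); (4, 0, 0))


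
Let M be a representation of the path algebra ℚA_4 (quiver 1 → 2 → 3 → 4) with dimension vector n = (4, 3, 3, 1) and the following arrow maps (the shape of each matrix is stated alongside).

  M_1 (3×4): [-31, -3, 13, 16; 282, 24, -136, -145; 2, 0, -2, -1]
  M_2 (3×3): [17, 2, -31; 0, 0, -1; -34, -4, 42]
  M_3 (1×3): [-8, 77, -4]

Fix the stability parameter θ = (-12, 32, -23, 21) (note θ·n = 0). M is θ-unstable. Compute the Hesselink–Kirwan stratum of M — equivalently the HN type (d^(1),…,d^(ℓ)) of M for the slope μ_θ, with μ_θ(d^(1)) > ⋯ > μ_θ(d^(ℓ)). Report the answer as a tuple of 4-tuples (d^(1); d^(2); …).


Via rank(M_{q-1}∘⋯∘M_p): M ≅ I[1,1], I[1,2], I[1,3], I[1,4], I[3,3].
μ_θ-semistable layers: μ^(1)=32; μ^(2)=21; μ^(3)=9/2; μ^(4)=-12; μ^(5)=-23

((0, 1, 0, 0); (0, 0, 0, 1); (0, 2, 2, 0); (4, 0, 0, 0); (0, 0, 1, 0))


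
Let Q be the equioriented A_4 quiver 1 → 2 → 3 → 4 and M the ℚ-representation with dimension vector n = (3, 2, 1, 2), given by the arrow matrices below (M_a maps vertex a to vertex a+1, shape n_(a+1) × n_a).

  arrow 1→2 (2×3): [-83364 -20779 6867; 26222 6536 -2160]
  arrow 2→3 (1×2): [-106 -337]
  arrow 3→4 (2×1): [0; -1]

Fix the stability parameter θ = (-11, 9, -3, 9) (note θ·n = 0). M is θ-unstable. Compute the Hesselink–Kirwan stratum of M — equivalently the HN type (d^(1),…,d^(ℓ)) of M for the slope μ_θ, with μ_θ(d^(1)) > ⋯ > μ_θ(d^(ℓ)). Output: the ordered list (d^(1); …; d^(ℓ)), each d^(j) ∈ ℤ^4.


Barcode: M ≅ I[1,1], I[1,2], I[1,4], I[4,4]. HN layers by μ_θ (3 steps, strictly decreasing):
  μ^(1)=9; μ^(2)=3; μ^(3)=-11

((0, 1, 0, 2); (0, 1, 1, 0); (3, 0, 0, 0))


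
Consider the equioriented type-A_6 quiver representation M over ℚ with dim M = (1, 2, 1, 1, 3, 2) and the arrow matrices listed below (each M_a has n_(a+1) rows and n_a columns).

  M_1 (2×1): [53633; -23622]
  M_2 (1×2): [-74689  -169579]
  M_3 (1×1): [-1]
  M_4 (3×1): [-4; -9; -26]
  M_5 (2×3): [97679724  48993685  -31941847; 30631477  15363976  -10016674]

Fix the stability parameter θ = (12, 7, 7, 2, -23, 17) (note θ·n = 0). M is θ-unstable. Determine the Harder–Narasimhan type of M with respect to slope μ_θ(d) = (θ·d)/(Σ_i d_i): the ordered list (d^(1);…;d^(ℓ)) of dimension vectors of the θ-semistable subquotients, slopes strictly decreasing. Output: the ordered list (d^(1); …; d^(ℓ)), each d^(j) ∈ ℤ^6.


Barcode: M ≅ I[1,6], I[2,2], I[5,5], I[5,6]. HN layers by μ_θ (4 steps, strictly decreasing):
  μ^(1)=17; μ^(2)=7; μ^(3)=1; μ^(4)=-23

((0, 0, 0, 0, 0, 2); (0, 1, 0, 0, 0, 0); (1, 1, 1, 1, 1, 0); (0, 0, 0, 0, 2, 0))


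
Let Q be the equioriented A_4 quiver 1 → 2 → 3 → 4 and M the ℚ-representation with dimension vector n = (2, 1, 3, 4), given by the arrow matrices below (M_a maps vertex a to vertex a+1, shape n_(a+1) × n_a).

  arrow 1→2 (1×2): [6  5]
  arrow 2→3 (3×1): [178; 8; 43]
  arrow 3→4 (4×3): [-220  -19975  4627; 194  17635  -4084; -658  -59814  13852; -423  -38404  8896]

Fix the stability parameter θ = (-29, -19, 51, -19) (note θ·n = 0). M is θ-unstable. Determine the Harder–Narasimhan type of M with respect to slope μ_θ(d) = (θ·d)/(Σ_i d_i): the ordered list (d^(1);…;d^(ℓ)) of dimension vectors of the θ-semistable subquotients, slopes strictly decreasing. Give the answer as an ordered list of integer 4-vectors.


Via rank(M_{q-1}∘⋯∘M_p): M ≅ I[1,1], I[1,4], I[3,4]^2, I[4,4].
μ_θ-semistable layers: μ^(1)=16; μ^(2)=-19; μ^(3)=-29

((0, 0, 3, 3); (0, 1, 0, 1); (2, 0, 0, 0))


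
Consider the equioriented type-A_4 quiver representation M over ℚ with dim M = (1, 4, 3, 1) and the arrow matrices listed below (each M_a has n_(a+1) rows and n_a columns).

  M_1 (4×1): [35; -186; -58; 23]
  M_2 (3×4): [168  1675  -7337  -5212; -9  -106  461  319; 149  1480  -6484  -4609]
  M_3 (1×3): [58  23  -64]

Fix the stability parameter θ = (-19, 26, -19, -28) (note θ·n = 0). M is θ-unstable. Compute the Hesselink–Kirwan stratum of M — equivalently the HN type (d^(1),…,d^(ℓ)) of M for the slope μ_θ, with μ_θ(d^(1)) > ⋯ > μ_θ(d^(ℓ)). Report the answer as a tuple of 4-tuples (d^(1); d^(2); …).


Via rank(M_{q-1}∘⋯∘M_p): M ≅ I[1,2], I[2,3]^2, I[2,4].
μ_θ-semistable layers: μ^(1)=26; μ^(2)=7/2; μ^(3)=-7; μ^(4)=-19

((0, 1, 0, 0); (0, 2, 2, 0); (0, 1, 1, 1); (1, 0, 0, 0))


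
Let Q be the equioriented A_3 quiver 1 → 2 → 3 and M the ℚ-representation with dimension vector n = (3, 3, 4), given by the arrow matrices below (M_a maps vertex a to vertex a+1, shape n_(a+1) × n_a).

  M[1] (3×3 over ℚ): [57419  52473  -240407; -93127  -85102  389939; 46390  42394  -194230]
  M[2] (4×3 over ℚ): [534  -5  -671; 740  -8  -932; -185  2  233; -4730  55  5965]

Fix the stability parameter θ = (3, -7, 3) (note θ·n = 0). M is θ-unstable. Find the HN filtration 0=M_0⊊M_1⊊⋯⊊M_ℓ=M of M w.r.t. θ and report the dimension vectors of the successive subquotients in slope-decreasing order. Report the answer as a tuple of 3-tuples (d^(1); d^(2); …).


Via rank(M_{q-1}∘⋯∘M_p): M ≅ I[1,2], I[1,3]^2, I[3,3]^2.
μ_θ-semistable layers: μ^(1)=3; μ^(2)=-2

((0, 0, 4); (3, 3, 0))


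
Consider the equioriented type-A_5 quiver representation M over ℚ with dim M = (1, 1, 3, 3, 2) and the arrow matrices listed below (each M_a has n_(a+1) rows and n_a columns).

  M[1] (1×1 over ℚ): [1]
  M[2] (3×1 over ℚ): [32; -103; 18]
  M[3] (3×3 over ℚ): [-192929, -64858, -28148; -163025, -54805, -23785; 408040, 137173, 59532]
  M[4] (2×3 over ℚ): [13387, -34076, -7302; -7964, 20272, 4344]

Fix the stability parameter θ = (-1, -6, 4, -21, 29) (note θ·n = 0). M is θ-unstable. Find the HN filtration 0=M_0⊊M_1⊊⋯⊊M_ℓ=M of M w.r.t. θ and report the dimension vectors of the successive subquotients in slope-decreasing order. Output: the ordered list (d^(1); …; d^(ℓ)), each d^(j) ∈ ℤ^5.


Interval decomposition of M: I[1,4], I[3,4], I[3,5], I[5,5].
HN type (ℓ=3): μ^(1)=29; μ^(2)=-6; μ^(3)=-17/2

((0, 0, 0, 0, 2); (1, 1, 1, 1, 0); (0, 0, 2, 2, 0))


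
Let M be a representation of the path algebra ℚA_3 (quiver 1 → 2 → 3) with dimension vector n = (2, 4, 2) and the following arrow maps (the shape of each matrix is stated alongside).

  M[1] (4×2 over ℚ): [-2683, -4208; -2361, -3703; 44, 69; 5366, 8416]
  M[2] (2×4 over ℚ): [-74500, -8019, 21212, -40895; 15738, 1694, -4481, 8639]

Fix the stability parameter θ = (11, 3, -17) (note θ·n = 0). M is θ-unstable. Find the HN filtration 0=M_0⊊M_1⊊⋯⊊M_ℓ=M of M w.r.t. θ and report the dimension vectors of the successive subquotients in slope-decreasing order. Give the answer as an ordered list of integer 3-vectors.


Interval decomposition of M: I[1,3]^2, I[2,2]^2.
HN type (ℓ=2): μ^(1)=3; μ^(2)=-1

((0, 2, 0); (2, 2, 2))


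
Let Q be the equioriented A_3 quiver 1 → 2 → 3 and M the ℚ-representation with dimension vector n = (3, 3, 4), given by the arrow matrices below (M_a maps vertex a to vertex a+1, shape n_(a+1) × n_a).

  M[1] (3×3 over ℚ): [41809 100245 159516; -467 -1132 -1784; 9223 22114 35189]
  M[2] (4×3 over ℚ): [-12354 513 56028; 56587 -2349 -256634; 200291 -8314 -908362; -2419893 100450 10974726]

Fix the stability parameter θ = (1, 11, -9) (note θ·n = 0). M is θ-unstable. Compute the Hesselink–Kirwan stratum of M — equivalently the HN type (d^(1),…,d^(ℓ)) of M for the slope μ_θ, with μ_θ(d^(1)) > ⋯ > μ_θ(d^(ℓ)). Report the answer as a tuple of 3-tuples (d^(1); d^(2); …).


Interval decomposition of M: I[1,2], I[1,3]^2, I[3,3]^2.
HN type (ℓ=3): μ^(1)=11; μ^(2)=1; μ^(3)=-9

((0, 1, 0); (3, 2, 2); (0, 0, 2))


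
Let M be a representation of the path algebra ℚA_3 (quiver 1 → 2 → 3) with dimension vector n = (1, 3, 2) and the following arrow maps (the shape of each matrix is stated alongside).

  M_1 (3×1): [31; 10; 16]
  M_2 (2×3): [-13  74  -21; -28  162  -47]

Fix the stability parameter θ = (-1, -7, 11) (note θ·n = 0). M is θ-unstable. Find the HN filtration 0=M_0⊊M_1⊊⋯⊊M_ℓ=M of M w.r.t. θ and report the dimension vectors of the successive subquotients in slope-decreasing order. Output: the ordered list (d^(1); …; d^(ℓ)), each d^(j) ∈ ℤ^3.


Barcode: M ≅ I[1,3], I[2,2], I[2,3]. HN layers by μ_θ (3 steps, strictly decreasing):
  μ^(1)=11; μ^(2)=-4; μ^(3)=-7

((0, 0, 2); (1, 1, 0); (0, 2, 0))


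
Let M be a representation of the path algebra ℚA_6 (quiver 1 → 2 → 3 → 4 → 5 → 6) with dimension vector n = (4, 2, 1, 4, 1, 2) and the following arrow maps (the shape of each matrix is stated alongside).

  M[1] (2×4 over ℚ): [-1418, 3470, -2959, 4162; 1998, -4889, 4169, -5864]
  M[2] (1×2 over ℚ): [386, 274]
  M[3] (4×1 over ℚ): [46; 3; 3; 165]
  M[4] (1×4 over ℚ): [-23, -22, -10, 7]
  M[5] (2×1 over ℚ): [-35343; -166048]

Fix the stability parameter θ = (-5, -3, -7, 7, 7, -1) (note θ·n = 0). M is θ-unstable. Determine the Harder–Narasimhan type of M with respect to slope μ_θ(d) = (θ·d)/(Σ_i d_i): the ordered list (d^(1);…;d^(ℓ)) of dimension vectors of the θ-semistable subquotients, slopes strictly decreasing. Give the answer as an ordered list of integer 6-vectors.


Interval decomposition of M: I[1,1]^2, I[1,2], I[1,6], I[4,4]^3, I[6,6].
HN type (ℓ=5): μ^(1)=7; μ^(2)=13/3; μ^(3)=-1; μ^(4)=-3; μ^(5)=-5

((0, 0, 0, 3, 0, 0); (0, 0, 0, 1, 1, 1); (0, 0, 0, 0, 0, 1); (0, 1, 0, 0, 0, 0); (4, 1, 1, 0, 0, 0))


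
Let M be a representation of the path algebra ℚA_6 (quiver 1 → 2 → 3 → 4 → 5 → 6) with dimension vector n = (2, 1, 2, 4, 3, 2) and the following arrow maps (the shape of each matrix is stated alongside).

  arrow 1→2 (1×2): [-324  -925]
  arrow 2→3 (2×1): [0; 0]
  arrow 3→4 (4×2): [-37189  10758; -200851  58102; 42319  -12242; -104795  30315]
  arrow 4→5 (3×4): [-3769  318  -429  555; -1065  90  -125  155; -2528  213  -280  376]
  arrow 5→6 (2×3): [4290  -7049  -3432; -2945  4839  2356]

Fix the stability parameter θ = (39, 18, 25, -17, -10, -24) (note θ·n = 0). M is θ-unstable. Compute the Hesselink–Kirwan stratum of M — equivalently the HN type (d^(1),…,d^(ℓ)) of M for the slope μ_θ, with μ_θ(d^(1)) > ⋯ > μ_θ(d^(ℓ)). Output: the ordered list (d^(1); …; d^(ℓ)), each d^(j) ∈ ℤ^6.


Interval decomposition of M: I[1,1], I[1,2], I[3,5], I[3,6], I[4,4]^2, I[5,6].
HN type (ℓ=5): μ^(1)=39; μ^(2)=57/2; μ^(3)=-2/3; μ^(4)=-13/2; μ^(5)=-17

((1, 0, 0, 0, 0, 0); (1, 1, 0, 0, 0, 0); (0, 0, 1, 1, 1, 0); (0, 0, 1, 1, 1, 1); (0, 0, 0, 2, 1, 1))


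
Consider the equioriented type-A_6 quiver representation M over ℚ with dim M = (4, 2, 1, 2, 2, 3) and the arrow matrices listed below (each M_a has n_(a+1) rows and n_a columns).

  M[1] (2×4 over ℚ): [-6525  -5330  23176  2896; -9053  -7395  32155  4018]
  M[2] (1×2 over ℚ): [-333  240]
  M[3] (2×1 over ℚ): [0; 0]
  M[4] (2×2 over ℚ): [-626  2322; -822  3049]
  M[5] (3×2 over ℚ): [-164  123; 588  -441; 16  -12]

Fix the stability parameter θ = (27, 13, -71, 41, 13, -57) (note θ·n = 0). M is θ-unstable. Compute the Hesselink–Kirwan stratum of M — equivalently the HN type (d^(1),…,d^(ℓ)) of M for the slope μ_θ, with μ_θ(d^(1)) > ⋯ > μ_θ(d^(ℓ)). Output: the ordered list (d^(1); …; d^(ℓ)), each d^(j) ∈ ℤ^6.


Barcode: M ≅ I[1,1]^2, I[1,2], I[1,3], I[4,5], I[4,6], I[6,6]^2. HN layers by μ_θ (5 steps, strictly decreasing):
  μ^(1)=27; μ^(2)=20; μ^(3)=-1; μ^(4)=-31/3; μ^(5)=-57

((2, 0, 0, 1, 1, 0); (1, 1, 0, 0, 0, 0); (0, 0, 0, 1, 1, 1); (1, 1, 1, 0, 0, 0); (0, 0, 0, 0, 0, 2))


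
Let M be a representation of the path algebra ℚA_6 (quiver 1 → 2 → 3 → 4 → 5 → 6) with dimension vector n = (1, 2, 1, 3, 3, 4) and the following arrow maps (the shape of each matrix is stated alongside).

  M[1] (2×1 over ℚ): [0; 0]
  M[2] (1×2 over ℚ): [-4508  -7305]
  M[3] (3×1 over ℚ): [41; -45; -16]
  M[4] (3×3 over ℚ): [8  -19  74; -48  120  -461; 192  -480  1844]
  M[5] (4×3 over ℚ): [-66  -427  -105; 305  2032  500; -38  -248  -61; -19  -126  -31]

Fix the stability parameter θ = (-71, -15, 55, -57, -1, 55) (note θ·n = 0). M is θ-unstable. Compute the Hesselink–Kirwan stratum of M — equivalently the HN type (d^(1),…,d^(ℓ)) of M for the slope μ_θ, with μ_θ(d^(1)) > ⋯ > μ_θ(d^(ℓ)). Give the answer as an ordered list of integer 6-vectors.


Interval decomposition of M: I[1,1], I[2,2], I[2,6], I[4,4], I[4,6], I[5,6], I[6,6].
HN type (ℓ=5): μ^(1)=55; μ^(2)=-1; μ^(3)=-15; μ^(4)=-57; μ^(5)=-71

((0, 0, 0, 0, 0, 4); (0, 0, 1, 1, 3, 0); (0, 2, 0, 0, 0, 0); (0, 0, 0, 2, 0, 0); (1, 0, 0, 0, 0, 0))


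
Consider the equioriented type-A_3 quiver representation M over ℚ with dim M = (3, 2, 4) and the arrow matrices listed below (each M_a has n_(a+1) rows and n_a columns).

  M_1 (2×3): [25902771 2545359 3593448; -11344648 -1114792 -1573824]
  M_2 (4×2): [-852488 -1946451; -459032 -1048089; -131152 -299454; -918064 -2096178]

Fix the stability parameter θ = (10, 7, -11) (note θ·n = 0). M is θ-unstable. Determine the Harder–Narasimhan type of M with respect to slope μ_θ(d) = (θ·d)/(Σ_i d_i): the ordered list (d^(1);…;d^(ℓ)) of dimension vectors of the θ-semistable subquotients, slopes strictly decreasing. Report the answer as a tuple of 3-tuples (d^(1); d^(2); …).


Barcode: M ≅ I[1,1]^2, I[1,2], I[2,3], I[3,3]^3. HN layers by μ_θ (4 steps, strictly decreasing):
  μ^(1)=10; μ^(2)=17/2; μ^(3)=-2; μ^(4)=-11

((2, 0, 0); (1, 1, 0); (0, 1, 1); (0, 0, 3))


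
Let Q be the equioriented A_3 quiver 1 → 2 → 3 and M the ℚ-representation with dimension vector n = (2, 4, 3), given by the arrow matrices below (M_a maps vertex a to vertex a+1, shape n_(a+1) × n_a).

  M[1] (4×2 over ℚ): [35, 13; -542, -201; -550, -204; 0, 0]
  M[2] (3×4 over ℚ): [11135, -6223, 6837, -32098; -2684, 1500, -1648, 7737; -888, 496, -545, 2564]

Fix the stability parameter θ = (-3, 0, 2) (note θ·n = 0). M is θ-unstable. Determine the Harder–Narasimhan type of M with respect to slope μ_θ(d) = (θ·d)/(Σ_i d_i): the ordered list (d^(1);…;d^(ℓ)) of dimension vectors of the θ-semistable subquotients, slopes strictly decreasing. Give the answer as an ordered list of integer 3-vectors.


Barcode: M ≅ I[1,2], I[1,3], I[2,3]^2. HN layers by μ_θ (3 steps, strictly decreasing):
  μ^(1)=2; μ^(2)=0; μ^(3)=-3

((0, 0, 3); (0, 4, 0); (2, 0, 0))


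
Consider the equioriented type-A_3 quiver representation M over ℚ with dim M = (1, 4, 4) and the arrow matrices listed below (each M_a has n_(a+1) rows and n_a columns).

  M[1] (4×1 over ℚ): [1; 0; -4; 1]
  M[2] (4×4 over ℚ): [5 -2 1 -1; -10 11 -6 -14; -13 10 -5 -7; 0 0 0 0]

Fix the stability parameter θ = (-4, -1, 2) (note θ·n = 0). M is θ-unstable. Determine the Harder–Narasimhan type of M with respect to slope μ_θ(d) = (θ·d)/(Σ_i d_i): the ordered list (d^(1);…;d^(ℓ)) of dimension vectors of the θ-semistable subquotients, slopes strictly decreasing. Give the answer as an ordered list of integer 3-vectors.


Interval decomposition of M: I[1,2], I[2,3]^3, I[3,3].
HN type (ℓ=3): μ^(1)=2; μ^(2)=-1; μ^(3)=-4

((0, 0, 4); (0, 4, 0); (1, 0, 0))


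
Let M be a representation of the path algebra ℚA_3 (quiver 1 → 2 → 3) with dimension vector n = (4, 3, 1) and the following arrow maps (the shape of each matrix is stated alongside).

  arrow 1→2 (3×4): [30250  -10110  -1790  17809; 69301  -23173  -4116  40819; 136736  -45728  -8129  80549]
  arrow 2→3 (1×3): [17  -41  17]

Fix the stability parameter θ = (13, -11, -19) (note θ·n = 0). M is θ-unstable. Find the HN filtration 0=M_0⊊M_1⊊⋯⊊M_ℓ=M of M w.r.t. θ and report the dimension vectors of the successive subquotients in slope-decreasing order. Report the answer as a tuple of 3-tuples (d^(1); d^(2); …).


Via rank(M_{q-1}∘⋯∘M_p): M ≅ I[1,1], I[1,2]^2, I[1,3].
μ_θ-semistable layers: μ^(1)=13; μ^(2)=1; μ^(3)=-17/3

((1, 0, 0); (2, 2, 0); (1, 1, 1))


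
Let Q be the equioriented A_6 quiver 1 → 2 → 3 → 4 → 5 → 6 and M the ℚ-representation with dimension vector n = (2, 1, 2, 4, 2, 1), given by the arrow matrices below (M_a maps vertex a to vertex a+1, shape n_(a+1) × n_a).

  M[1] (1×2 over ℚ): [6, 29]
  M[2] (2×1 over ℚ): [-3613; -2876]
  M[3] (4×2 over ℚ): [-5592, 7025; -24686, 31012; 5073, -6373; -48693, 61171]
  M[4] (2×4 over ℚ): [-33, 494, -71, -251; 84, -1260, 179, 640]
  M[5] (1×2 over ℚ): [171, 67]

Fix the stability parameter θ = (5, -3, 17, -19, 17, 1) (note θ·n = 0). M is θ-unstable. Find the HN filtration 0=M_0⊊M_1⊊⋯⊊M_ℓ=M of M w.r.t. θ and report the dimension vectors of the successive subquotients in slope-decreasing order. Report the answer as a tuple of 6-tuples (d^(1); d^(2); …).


Interval decomposition of M: I[1,1], I[1,6], I[3,5], I[4,4]^2.
HN type (ℓ=6): μ^(1)=17; μ^(2)=9; μ^(3)=5; μ^(4)=0; μ^(5)=-1; μ^(6)=-19

((0, 0, 0, 0, 1, 0); (0, 0, 0, 0, 1, 1); (1, 0, 0, 0, 0, 0); (1, 1, 1, 1, 0, 0); (0, 0, 1, 1, 0, 0); (0, 0, 0, 2, 0, 0))
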